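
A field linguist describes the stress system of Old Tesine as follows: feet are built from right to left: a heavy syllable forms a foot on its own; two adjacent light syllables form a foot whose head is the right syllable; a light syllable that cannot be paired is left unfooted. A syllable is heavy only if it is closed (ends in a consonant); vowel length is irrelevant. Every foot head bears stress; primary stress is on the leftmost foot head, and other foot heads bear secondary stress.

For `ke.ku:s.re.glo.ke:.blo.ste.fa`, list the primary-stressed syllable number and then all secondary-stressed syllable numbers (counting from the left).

Weights: 1 ke L, 2 ku:s H, 3 re L, 4 glo L, 5 ke: L, 6 blo L, 7 ste L, 8 fa L.
Parse right to left (heavy = foot alone; LL = one foot; stranded L unfooted): ke (ˈku:s) (re.ˈglo) (ke:.ˈblo) (ste.ˈfa).
Foot heads: 2, 4, 6, 8.
Primary stress on the leftmost head = syllable 2.
Secondary stress on 4, 6, 8: ke.ˈku:s.re.ˌglo.ke:.ˌblo.ste.ˌfa.

primary 2, secondary 4, 6, 8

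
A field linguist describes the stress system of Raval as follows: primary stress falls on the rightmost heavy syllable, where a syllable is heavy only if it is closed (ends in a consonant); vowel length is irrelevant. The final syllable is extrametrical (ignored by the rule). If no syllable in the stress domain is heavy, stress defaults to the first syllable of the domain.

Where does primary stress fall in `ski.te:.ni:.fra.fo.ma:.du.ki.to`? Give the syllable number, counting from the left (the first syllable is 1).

1

The final syllable (9, to) is extrametrical; the stress domain is syllables 1–8.
Weights: 1 ski L, 2 te: L, 3 ni: L, 4 fra L, 5 fo L, 6 ma: L, 7 du L, 8 ki L.
No heavy syllable in the domain; default to the first syllable of the domain = syllable 1.
Primary stress: syllable 1 → ˈski.te:.ni:.fra.fo.ma:.du.ki.to.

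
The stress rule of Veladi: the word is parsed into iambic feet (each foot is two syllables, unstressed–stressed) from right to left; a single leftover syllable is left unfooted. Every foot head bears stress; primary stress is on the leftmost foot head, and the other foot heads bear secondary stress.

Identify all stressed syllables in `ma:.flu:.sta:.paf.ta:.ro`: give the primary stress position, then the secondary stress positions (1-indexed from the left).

primary 2, secondary 4, 6

Parse right to left into iambic (σˈσ) feet: (ma:.ˈflu:) (sta:.ˈpaf) (ta:.ˈro).
Foot heads (stressed positions): 2, 4, 6.
End Rule Leftmost: primary stress on the leftmost head = syllable 2.
Secondary stress on 4, 6: ma:.ˈflu:.sta:.ˌpaf.ta:.ˌro.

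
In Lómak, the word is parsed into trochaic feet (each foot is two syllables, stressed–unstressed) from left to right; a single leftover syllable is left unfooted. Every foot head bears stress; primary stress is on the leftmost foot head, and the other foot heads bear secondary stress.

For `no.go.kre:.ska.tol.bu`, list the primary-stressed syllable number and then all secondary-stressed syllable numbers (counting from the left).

Parse left to right into trochaic (ˈσσ) feet: (ˈno.go) (ˈkre:.ska) (ˈtol.bu).
Foot heads (stressed positions): 1, 3, 5.
End Rule Leftmost: primary stress on the leftmost head = syllable 1.
Secondary stress on 3, 5: ˈno.go.ˌkre:.ska.ˌtol.bu.

primary 1, secondary 3, 5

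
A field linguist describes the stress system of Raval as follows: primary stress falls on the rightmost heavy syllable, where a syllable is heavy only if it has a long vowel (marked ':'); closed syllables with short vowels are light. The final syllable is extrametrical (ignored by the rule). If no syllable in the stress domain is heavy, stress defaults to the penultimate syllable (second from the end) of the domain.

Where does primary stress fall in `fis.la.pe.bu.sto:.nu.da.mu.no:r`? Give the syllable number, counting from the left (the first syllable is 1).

The final syllable (9, no:r) is extrametrical; the stress domain is syllables 1–8.
Weights: 1 fis L, 2 la L, 3 pe L, 4 bu L, 5 sto: H, 6 nu L, 7 da L, 8 mu L.
Heavy syllables in the domain: 5. The rightmost is syllable 5 (sto:).
Primary stress: syllable 5 → fis.la.pe.bu.ˈsto:.nu.da.mu.no:r.

5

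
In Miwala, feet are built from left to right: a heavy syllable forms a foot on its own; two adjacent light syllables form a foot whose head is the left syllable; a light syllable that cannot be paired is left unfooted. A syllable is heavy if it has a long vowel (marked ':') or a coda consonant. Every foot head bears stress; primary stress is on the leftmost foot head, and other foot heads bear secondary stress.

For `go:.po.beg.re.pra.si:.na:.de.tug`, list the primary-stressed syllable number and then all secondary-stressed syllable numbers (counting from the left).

primary 1, secondary 3, 4, 6, 7, 9

Weights: 1 go: H, 2 po L, 3 beg H, 4 re L, 5 pra L, 6 si: H, 7 na: H, 8 de L, 9 tug H.
Parse left to right (heavy = foot alone; LL = one foot; stranded L unfooted): (ˈgo:) po (ˈbeg) (ˈre.pra) (ˈsi:) (ˈna:) de (ˈtug).
Foot heads: 1, 3, 4, 6, 7, 9.
Primary stress on the leftmost head = syllable 1.
Secondary stress on 3, 4, 6, 7, 9: ˈgo:.po.ˌbeg.ˌre.pra.ˌsi:.ˌna:.de.ˌtug.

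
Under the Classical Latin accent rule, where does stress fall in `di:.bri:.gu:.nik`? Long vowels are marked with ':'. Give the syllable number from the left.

3

Classical Latin: stress the penult if heavy (long vowel or closed), else the antepenult.
Weights: 2 bri: H, 3 gu: H, 4 nik H.
The penult (syllable 3, gu:) is heavy, so it takes stress.
Stress on syllable 3: di:.bri:.ˈgu:.nik.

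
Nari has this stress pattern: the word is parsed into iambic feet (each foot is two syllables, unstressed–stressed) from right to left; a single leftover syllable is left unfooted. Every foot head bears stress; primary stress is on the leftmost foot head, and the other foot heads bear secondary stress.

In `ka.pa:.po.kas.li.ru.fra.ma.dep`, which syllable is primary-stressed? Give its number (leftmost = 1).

Parse right to left into iambic (σˈσ) feet: ka (pa:.ˈpo) (kas.ˈli) (ru.ˈfra) (ma.ˈdep). Syllable 1 is left unfooted.
Foot heads (stressed positions): 3, 5, 7, 9.
End Rule Leftmost: primary stress on the leftmost head = syllable 3.
Primary stress: syllable 3 → ka.pa:.ˈpo.kas.li.ru.fra.ma.dep.

3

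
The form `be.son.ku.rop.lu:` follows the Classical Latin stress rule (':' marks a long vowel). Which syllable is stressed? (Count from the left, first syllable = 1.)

Classical Latin: stress the penult if heavy (long vowel or closed), else the antepenult.
Weights: 3 ku L, 4 rop H, 5 lu: H.
The penult (syllable 4, rop) is heavy, so it takes stress.
Stress on syllable 4: be.son.ku.ˈrop.lu:.

4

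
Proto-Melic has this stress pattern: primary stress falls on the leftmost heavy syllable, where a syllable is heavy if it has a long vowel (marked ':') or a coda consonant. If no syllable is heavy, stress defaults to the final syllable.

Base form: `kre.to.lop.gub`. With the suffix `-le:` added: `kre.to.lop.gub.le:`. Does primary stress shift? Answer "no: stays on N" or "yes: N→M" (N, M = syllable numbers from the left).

no: stays on 3

Base `kre.to.lop.gub` (4 syllables):
  Weights: 1 kre L, 2 to L, 3 lop H, 4 gub H.
  Heavy syllables in the domain: 3, 4. The leftmost is syllable 3 (lop).
  → primary stress on syllable 3.
Suffixed `kre.to.lop.gub.le:` (5 syllables):
  Weights: 1 kre L, 2 to L, 3 lop H, 4 gub H, 5 le: H.
  Heavy syllables in the domain: 3, 4, 5. The leftmost is syllable 3 (lop).
  → primary stress on syllable 3.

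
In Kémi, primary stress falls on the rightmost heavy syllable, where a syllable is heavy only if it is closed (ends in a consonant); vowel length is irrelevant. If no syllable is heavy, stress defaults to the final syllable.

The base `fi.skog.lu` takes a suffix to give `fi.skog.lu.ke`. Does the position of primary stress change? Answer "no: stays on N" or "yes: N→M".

Base `fi.skog.lu` (3 syllables):
  Weights: 1 fi L, 2 skog H, 3 lu L.
  Heavy syllables in the domain: 2. The rightmost is syllable 2 (skog).
  → primary stress on syllable 2.
Suffixed `fi.skog.lu.ke` (4 syllables):
  Weights: 1 fi L, 2 skog H, 3 lu L, 4 ke L.
  Heavy syllables in the domain: 2. The rightmost is syllable 2 (skog).
  → primary stress on syllable 2.

no: stays on 2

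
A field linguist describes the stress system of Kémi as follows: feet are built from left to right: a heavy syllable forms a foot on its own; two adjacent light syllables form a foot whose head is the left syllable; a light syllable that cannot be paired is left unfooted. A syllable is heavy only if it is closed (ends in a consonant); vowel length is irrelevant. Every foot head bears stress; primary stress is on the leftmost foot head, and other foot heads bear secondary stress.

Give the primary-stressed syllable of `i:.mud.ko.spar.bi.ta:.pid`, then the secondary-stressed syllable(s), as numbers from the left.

primary 2, secondary 4, 5, 7

Weights: 1 i: L, 2 mud H, 3 ko L, 4 spar H, 5 bi L, 6 ta: L, 7 pid H.
Parse left to right (heavy = foot alone; LL = one foot; stranded L unfooted): i: (ˈmud) ko (ˈspar) (ˈbi.ta:) (ˈpid).
Foot heads: 2, 4, 5, 7.
Primary stress on the leftmost head = syllable 2.
Secondary stress on 4, 5, 7: i:.ˈmud.ko.ˌspar.ˌbi.ta:.ˌpid.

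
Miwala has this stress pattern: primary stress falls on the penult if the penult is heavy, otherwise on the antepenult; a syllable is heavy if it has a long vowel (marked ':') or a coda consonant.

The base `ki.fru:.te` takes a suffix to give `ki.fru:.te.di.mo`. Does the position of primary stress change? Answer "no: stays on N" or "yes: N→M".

yes: 2→3

Base `ki.fru:.te` (3 syllables):
  Weights: 1 ki L, 2 fru: H, 3 te L.
  The penult (syllable 2, fru:) is heavy, so it takes stress.
  → primary stress on syllable 2.
Suffixed `ki.fru:.te.di.mo` (5 syllables):
  Weights: 3 te L, 4 di L, 5 mo L.
  The penult (syllable 4, di) is light, so stress falls on the antepenult (syllable 3, te).
  → primary stress on syllable 3.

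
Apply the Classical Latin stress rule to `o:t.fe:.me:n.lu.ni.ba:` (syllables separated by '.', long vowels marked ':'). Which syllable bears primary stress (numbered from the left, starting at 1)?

4

Classical Latin: stress the penult if heavy (long vowel or closed), else the antepenult.
Weights: 4 lu L, 5 ni L, 6 ba: H.
The penult (syllable 5, ni) is light, so stress falls on the antepenult (syllable 4, lu).
Stress on syllable 4: o:t.fe:.me:n.ˈlu.ni.ba:.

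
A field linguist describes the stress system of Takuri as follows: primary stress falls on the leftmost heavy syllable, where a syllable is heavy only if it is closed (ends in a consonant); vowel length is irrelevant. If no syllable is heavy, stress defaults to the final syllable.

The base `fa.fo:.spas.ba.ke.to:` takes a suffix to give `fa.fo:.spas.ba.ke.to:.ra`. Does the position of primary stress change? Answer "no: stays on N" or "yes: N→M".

Base `fa.fo:.spas.ba.ke.to:` (6 syllables):
  Weights: 1 fa L, 2 fo: L, 3 spas H, 4 ba L, 5 ke L, 6 to: L.
  Heavy syllables in the domain: 3. The leftmost is syllable 3 (spas).
  → primary stress on syllable 3.
Suffixed `fa.fo:.spas.ba.ke.to:.ra` (7 syllables):
  Weights: 1 fa L, 2 fo: L, 3 spas H, 4 ba L, 5 ke L, 6 to: L, 7 ra L.
  Heavy syllables in the domain: 3. The leftmost is syllable 3 (spas).
  → primary stress on syllable 3.

no: stays on 3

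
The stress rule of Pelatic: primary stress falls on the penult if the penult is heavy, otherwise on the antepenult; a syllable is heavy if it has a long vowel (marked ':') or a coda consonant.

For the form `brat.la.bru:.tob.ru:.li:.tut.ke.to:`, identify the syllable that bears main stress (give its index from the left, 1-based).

Weights: 7 tut H, 8 ke L, 9 to: H.
The penult (syllable 8, ke) is light, so stress falls on the antepenult (syllable 7, tut).
Primary stress: syllable 7 → brat.la.bru:.tob.ru:.li:.ˈtut.ke.to:.

7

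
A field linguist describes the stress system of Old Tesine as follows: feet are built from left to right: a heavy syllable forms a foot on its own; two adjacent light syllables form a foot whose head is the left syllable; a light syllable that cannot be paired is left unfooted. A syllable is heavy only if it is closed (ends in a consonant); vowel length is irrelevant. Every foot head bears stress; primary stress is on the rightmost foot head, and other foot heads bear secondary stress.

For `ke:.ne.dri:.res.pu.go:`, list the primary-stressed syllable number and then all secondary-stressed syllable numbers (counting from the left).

primary 5, secondary 1, 4

Weights: 1 ke: L, 2 ne L, 3 dri: L, 4 res H, 5 pu L, 6 go: L.
Parse left to right (heavy = foot alone; LL = one foot; stranded L unfooted): (ˈke:.ne) dri: (ˈres) (ˈpu.go:).
Foot heads: 1, 4, 5.
Primary stress on the rightmost head = syllable 5.
Secondary stress on 1, 4: ˌke:.ne.dri:.ˌres.ˈpu.go:.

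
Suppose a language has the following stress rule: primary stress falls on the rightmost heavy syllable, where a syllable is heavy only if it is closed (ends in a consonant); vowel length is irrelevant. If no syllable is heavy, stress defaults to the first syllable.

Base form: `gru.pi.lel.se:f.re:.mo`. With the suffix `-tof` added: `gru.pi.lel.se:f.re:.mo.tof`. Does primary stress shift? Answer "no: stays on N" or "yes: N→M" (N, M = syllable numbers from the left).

Base `gru.pi.lel.se:f.re:.mo` (6 syllables):
  Weights: 1 gru L, 2 pi L, 3 lel H, 4 se:f H, 5 re: L, 6 mo L.
  Heavy syllables in the domain: 3, 4. The rightmost is syllable 4 (se:f).
  → primary stress on syllable 4.
Suffixed `gru.pi.lel.se:f.re:.mo.tof` (7 syllables):
  Weights: 1 gru L, 2 pi L, 3 lel H, 4 se:f H, 5 re: L, 6 mo L, 7 tof H.
  Heavy syllables in the domain: 3, 4, 7. The rightmost is syllable 7 (tof).
  → primary stress on syllable 7.

yes: 4→7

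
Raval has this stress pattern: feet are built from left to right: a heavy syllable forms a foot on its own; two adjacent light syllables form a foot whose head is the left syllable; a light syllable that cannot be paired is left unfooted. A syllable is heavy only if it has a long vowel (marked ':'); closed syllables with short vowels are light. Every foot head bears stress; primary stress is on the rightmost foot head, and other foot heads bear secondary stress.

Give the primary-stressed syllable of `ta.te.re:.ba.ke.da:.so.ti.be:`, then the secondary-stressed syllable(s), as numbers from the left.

Weights: 1 ta L, 2 te L, 3 re: H, 4 ba L, 5 ke L, 6 da: H, 7 so L, 8 ti L, 9 be: H.
Parse left to right (heavy = foot alone; LL = one foot; stranded L unfooted): (ˈta.te) (ˈre:) (ˈba.ke) (ˈda:) (ˈso.ti) (ˈbe:).
Foot heads: 1, 3, 4, 6, 7, 9.
Primary stress on the rightmost head = syllable 9.
Secondary stress on 1, 3, 4, 6, 7: ˌta.te.ˌre:.ˌba.ke.ˌda:.ˌso.ti.ˈbe:.

primary 9, secondary 1, 3, 4, 6, 7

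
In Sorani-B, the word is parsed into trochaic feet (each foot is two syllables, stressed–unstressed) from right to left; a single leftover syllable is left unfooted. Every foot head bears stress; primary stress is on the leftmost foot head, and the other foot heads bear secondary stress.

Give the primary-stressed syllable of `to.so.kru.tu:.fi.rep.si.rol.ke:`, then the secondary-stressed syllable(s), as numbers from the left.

primary 2, secondary 4, 6, 8

Parse right to left into trochaic (ˈσσ) feet: to (ˈso.kru) (ˈtu:.fi) (ˈrep.si) (ˈrol.ke:). Syllable 1 is left unfooted.
Foot heads (stressed positions): 2, 4, 6, 8.
End Rule Leftmost: primary stress on the leftmost head = syllable 2.
Secondary stress on 4, 6, 8: to.ˈso.kru.ˌtu:.fi.ˌrep.si.ˌrol.ke:.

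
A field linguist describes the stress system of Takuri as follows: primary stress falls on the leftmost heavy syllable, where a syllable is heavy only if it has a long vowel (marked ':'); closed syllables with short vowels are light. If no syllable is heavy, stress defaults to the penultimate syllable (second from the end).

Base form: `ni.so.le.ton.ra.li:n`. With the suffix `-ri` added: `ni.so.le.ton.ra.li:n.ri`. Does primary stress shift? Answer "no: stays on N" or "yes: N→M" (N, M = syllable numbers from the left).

no: stays on 6

Base `ni.so.le.ton.ra.li:n` (6 syllables):
  Weights: 1 ni L, 2 so L, 3 le L, 4 ton L, 5 ra L, 6 li:n H.
  Heavy syllables in the domain: 6. The leftmost is syllable 6 (li:n).
  → primary stress on syllable 6.
Suffixed `ni.so.le.ton.ra.li:n.ri` (7 syllables):
  Weights: 1 ni L, 2 so L, 3 le L, 4 ton L, 5 ra L, 6 li:n H, 7 ri L.
  Heavy syllables in the domain: 6. The leftmost is syllable 6 (li:n).
  → primary stress on syllable 6.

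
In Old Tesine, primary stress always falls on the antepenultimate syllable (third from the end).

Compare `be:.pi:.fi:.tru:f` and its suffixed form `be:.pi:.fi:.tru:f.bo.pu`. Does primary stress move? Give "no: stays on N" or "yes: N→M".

Base `be:.pi:.fi:.tru:f` (4 syllables):
  The word has 4 syllables; the antepenultimate syllable (third from the end) is syllable 2 (pi:).
  → primary stress on syllable 2.
Suffixed `be:.pi:.fi:.tru:f.bo.pu` (6 syllables):
  The word has 6 syllables; the antepenultimate syllable (third from the end) is syllable 4 (tru:f).
  → primary stress on syllable 4.

yes: 2→4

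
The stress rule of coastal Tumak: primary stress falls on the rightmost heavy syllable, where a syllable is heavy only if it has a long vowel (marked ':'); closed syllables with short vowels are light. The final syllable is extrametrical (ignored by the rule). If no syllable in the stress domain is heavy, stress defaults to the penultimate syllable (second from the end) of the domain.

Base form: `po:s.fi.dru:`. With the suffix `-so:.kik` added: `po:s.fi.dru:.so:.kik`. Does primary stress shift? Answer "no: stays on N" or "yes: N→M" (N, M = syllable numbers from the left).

Base `po:s.fi.dru:` (3 syllables):
  The final syllable (3, dru:) is extrametrical; the stress domain is syllables 1–2.
  Weights: 1 po:s H, 2 fi L.
  Heavy syllables in the domain: 1. The rightmost is syllable 1 (po:s).
  → primary stress on syllable 1.
Suffixed `po:s.fi.dru:.so:.kik` (5 syllables):
  The final syllable (5, kik) is extrametrical; the stress domain is syllables 1–4.
  Weights: 1 po:s H, 2 fi L, 3 dru: H, 4 so: H.
  Heavy syllables in the domain: 1, 3, 4. The rightmost is syllable 4 (so:).
  → primary stress on syllable 4.

yes: 1→4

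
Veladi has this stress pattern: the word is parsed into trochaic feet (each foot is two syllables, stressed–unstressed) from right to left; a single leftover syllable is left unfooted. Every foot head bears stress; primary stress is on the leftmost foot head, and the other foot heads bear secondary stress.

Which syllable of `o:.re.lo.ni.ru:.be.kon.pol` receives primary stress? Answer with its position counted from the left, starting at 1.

Parse right to left into trochaic (ˈσσ) feet: (ˈo:.re) (ˈlo.ni) (ˈru:.be) (ˈkon.pol).
Foot heads (stressed positions): 1, 3, 5, 7.
End Rule Leftmost: primary stress on the leftmost head = syllable 1.
Primary stress: syllable 1 → ˈo:.re.lo.ni.ru:.be.kon.pol.

1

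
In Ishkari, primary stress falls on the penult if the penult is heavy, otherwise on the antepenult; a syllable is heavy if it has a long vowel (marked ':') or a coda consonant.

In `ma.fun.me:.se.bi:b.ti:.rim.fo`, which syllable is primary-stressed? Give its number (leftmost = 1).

7

Weights: 6 ti: H, 7 rim H, 8 fo L.
The penult (syllable 7, rim) is heavy, so it takes stress.
Primary stress: syllable 7 → ma.fun.me:.se.bi:b.ti:.ˈrim.fo.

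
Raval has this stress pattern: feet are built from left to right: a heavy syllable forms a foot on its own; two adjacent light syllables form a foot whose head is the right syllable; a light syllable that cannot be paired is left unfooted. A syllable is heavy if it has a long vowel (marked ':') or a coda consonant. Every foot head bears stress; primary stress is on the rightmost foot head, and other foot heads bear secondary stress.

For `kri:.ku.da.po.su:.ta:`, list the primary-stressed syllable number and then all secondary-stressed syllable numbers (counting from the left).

primary 6, secondary 1, 3, 5

Weights: 1 kri: H, 2 ku L, 3 da L, 4 po L, 5 su: H, 6 ta: H.
Parse left to right (heavy = foot alone; LL = one foot; stranded L unfooted): (ˈkri:) (ku.ˈda) po (ˈsu:) (ˈta:).
Foot heads: 1, 3, 5, 6.
Primary stress on the rightmost head = syllable 6.
Secondary stress on 1, 3, 5: ˌkri:.ku.ˌda.po.ˌsu:.ˈta:.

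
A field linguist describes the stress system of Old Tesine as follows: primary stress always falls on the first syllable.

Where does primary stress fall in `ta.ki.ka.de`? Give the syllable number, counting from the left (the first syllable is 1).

1

The word has 4 syllables; the first syllable is syllable 1 (ta).
Primary stress: syllable 1 → ˈta.ki.ka.de.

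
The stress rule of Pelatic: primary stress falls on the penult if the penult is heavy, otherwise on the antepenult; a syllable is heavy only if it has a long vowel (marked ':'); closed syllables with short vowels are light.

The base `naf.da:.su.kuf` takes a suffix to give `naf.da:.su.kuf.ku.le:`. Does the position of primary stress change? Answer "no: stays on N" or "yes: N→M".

Base `naf.da:.su.kuf` (4 syllables):
  Weights: 2 da: H, 3 su L, 4 kuf L.
  The penult (syllable 3, su) is light, so stress falls on the antepenult (syllable 2, da:).
  → primary stress on syllable 2.
Suffixed `naf.da:.su.kuf.ku.le:` (6 syllables):
  Weights: 4 kuf L, 5 ku L, 6 le: H.
  The penult (syllable 5, ku) is light, so stress falls on the antepenult (syllable 4, kuf).
  → primary stress on syllable 4.

yes: 2→4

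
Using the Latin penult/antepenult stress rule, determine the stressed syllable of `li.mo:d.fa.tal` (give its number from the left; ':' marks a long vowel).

Classical Latin: stress the penult if heavy (long vowel or closed), else the antepenult.
Weights: 2 mo:d H, 3 fa L, 4 tal H.
The penult (syllable 3, fa) is light, so stress falls on the antepenult (syllable 2, mo:d).
Stress on syllable 2: li.ˈmo:d.fa.tal.

2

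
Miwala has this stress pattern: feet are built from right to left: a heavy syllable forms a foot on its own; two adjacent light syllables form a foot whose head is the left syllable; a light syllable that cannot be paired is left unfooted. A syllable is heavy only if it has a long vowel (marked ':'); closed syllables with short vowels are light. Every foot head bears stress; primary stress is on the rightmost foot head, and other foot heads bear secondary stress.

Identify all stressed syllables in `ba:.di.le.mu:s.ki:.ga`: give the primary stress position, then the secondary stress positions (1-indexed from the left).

Weights: 1 ba: H, 2 di L, 3 le L, 4 mu:s H, 5 ki: H, 6 ga L.
Parse right to left (heavy = foot alone; LL = one foot; stranded L unfooted): (ˈba:) (ˈdi.le) (ˈmu:s) (ˈki:) ga.
Foot heads: 1, 2, 4, 5.
Primary stress on the rightmost head = syllable 5.
Secondary stress on 1, 2, 4: ˌba:.ˌdi.le.ˌmu:s.ˈki:.ga.

primary 5, secondary 1, 2, 4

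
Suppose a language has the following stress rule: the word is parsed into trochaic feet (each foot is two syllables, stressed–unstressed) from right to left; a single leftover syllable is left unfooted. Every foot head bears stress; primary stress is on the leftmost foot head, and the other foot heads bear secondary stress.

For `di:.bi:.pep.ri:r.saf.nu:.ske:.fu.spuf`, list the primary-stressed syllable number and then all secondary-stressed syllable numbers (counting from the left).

Parse right to left into trochaic (ˈσσ) feet: di: (ˈbi:.pep) (ˈri:r.saf) (ˈnu:.ske:) (ˈfu.spuf). Syllable 1 is left unfooted.
Foot heads (stressed positions): 2, 4, 6, 8.
End Rule Leftmost: primary stress on the leftmost head = syllable 2.
Secondary stress on 4, 6, 8: di:.ˈbi:.pep.ˌri:r.saf.ˌnu:.ske:.ˌfu.spuf.

primary 2, secondary 4, 6, 8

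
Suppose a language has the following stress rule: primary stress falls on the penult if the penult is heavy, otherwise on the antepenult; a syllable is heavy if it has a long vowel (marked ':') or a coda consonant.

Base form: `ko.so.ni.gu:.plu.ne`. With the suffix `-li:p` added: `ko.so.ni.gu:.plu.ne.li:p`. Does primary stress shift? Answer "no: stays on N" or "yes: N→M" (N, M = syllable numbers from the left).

yes: 4→5

Base `ko.so.ni.gu:.plu.ne` (6 syllables):
  Weights: 4 gu: H, 5 plu L, 6 ne L.
  The penult (syllable 5, plu) is light, so stress falls on the antepenult (syllable 4, gu:).
  → primary stress on syllable 4.
Suffixed `ko.so.ni.gu:.plu.ne.li:p` (7 syllables):
  Weights: 5 plu L, 6 ne L, 7 li:p H.
  The penult (syllable 6, ne) is light, so stress falls on the antepenult (syllable 5, plu).
  → primary stress on syllable 5.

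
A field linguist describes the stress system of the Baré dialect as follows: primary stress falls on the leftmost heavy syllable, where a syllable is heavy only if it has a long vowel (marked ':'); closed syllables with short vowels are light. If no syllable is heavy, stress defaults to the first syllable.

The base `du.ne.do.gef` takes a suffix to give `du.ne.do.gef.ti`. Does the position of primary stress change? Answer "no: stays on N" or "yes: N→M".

Base `du.ne.do.gef` (4 syllables):
  Weights: 1 du L, 2 ne L, 3 do L, 4 gef L.
  No heavy syllable in the domain; default to the first syllable = syllable 1.
  → primary stress on syllable 1.
Suffixed `du.ne.do.gef.ti` (5 syllables):
  Weights: 1 du L, 2 ne L, 3 do L, 4 gef L, 5 ti L.
  No heavy syllable in the domain; default to the first syllable = syllable 1.
  → primary stress on syllable 1.

no: stays on 1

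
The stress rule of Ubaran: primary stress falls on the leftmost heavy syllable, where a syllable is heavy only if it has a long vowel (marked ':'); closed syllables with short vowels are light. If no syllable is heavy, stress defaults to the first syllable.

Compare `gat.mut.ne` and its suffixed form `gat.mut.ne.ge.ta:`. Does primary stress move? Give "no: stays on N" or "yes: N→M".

Base `gat.mut.ne` (3 syllables):
  Weights: 1 gat L, 2 mut L, 3 ne L.
  No heavy syllable in the domain; default to the first syllable = syllable 1.
  → primary stress on syllable 1.
Suffixed `gat.mut.ne.ge.ta:` (5 syllables):
  Weights: 1 gat L, 2 mut L, 3 ne L, 4 ge L, 5 ta: H.
  Heavy syllables in the domain: 5. The leftmost is syllable 5 (ta:).
  → primary stress on syllable 5.

yes: 1→5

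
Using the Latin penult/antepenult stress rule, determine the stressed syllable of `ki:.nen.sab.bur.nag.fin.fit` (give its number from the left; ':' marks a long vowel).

6

Classical Latin: stress the penult if heavy (long vowel or closed), else the antepenult.
Weights: 5 nag H, 6 fin H, 7 fit H.
The penult (syllable 6, fin) is heavy, so it takes stress.
Stress on syllable 6: ki:.nen.sab.bur.nag.ˈfin.fit.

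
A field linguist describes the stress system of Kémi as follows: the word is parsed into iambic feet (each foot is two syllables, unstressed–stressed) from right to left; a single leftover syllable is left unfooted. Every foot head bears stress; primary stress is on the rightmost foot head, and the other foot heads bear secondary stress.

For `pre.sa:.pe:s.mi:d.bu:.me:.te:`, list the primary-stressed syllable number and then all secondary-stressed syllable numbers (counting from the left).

primary 7, secondary 3, 5

Parse right to left into iambic (σˈσ) feet: pre (sa:.ˈpe:s) (mi:d.ˈbu:) (me:.ˈte:). Syllable 1 is left unfooted.
Foot heads (stressed positions): 3, 5, 7.
End Rule Rightmost: primary stress on the rightmost head = syllable 7.
Secondary stress on 3, 5: pre.sa:.ˌpe:s.mi:d.ˌbu:.me:.ˈte:.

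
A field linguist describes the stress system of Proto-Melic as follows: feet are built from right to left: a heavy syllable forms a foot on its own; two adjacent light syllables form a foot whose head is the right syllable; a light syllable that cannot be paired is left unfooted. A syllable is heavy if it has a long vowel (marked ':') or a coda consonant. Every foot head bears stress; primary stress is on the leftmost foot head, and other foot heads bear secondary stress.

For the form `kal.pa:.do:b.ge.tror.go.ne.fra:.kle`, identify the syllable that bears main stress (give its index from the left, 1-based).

1

Weights: 1 kal H, 2 pa: H, 3 do:b H, 4 ge L, 5 tror H, 6 go L, 7 ne L, 8 fra: H, 9 kle L.
Parse right to left (heavy = foot alone; LL = one foot; stranded L unfooted): (ˈkal) (ˈpa:) (ˈdo:b) ge (ˈtror) (go.ˈne) (ˈfra:) kle.
Foot heads: 1, 2, 3, 5, 7, 8.
Primary stress on the leftmost head = syllable 1.
Primary stress: syllable 1 → ˈkal.pa:.do:b.ge.tror.go.ne.fra:.kle.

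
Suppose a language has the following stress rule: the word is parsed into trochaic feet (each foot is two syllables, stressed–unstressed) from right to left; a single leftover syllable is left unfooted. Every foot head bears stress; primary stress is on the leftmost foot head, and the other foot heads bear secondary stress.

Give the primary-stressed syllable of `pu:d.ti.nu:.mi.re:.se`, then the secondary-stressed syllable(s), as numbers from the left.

primary 1, secondary 3, 5

Parse right to left into trochaic (ˈσσ) feet: (ˈpu:d.ti) (ˈnu:.mi) (ˈre:.se).
Foot heads (stressed positions): 1, 3, 5.
End Rule Leftmost: primary stress on the leftmost head = syllable 1.
Secondary stress on 3, 5: ˈpu:d.ti.ˌnu:.mi.ˌre:.se.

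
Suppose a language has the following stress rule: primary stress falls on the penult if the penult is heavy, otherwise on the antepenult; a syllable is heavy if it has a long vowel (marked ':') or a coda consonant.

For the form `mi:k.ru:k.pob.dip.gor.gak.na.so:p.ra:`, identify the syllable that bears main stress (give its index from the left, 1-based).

8

Weights: 7 na L, 8 so:p H, 9 ra: H.
The penult (syllable 8, so:p) is heavy, so it takes stress.
Primary stress: syllable 8 → mi:k.ru:k.pob.dip.gor.gak.na.ˈso:p.ra:.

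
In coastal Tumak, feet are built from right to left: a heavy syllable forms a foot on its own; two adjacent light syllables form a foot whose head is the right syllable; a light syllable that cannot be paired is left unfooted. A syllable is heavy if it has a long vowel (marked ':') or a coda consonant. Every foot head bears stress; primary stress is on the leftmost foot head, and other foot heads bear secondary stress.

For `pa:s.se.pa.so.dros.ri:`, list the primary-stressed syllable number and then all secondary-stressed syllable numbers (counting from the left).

primary 1, secondary 4, 5, 6

Weights: 1 pa:s H, 2 se L, 3 pa L, 4 so L, 5 dros H, 6 ri: H.
Parse right to left (heavy = foot alone; LL = one foot; stranded L unfooted): (ˈpa:s) se (pa.ˈso) (ˈdros) (ˈri:).
Foot heads: 1, 4, 5, 6.
Primary stress on the leftmost head = syllable 1.
Secondary stress on 4, 5, 6: ˈpa:s.se.pa.ˌso.ˌdros.ˌri:.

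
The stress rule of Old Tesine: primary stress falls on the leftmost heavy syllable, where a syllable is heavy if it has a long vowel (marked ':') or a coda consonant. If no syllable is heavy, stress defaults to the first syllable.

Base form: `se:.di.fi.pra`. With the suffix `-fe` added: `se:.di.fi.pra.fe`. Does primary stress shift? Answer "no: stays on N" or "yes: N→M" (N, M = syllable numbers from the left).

Base `se:.di.fi.pra` (4 syllables):
  Weights: 1 se: H, 2 di L, 3 fi L, 4 pra L.
  Heavy syllables in the domain: 1. The leftmost is syllable 1 (se:).
  → primary stress on syllable 1.
Suffixed `se:.di.fi.pra.fe` (5 syllables):
  Weights: 1 se: H, 2 di L, 3 fi L, 4 pra L, 5 fe L.
  Heavy syllables in the domain: 1. The leftmost is syllable 1 (se:).
  → primary stress on syllable 1.

no: stays on 1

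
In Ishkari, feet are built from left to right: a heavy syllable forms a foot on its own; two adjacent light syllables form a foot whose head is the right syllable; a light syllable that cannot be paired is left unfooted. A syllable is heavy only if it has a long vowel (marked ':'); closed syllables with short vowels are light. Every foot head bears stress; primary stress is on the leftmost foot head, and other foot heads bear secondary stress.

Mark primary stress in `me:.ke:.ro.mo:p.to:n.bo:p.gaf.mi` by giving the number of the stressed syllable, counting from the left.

1

Weights: 1 me: H, 2 ke: H, 3 ro L, 4 mo:p H, 5 to:n H, 6 bo:p H, 7 gaf L, 8 mi L.
Parse left to right (heavy = foot alone; LL = one foot; stranded L unfooted): (ˈme:) (ˈke:) ro (ˈmo:p) (ˈto:n) (ˈbo:p) (gaf.ˈmi).
Foot heads: 1, 2, 4, 5, 6, 8.
Primary stress on the leftmost head = syllable 1.
Primary stress: syllable 1 → ˈme:.ke:.ro.mo:p.to:n.bo:p.gaf.mi.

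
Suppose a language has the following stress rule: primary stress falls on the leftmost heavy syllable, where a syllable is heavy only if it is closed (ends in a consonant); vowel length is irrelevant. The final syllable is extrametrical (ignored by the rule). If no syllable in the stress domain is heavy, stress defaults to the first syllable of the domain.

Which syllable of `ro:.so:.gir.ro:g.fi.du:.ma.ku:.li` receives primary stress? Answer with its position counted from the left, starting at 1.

The final syllable (9, li) is extrametrical; the stress domain is syllables 1–8.
Weights: 1 ro: L, 2 so: L, 3 gir H, 4 ro:g H, 5 fi L, 6 du: L, 7 ma L, 8 ku: L.
Heavy syllables in the domain: 3, 4. The leftmost is syllable 3 (gir).
Primary stress: syllable 3 → ro:.so:.ˈgir.ro:g.fi.du:.ma.ku:.li.

3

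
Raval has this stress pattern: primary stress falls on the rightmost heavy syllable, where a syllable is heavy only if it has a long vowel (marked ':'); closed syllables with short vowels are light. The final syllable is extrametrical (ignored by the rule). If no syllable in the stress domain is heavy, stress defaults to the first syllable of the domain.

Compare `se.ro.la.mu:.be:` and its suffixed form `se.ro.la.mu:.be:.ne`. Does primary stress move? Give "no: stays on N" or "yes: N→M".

Base `se.ro.la.mu:.be:` (5 syllables):
  The final syllable (5, be:) is extrametrical; the stress domain is syllables 1–4.
  Weights: 1 se L, 2 ro L, 3 la L, 4 mu: H.
  Heavy syllables in the domain: 4. The rightmost is syllable 4 (mu:).
  → primary stress on syllable 4.
Suffixed `se.ro.la.mu:.be:.ne` (6 syllables):
  The final syllable (6, ne) is extrametrical; the stress domain is syllables 1–5.
  Weights: 1 se L, 2 ro L, 3 la L, 4 mu: H, 5 be: H.
  Heavy syllables in the domain: 4, 5. The rightmost is syllable 5 (be:).
  → primary stress on syllable 5.

yes: 4→5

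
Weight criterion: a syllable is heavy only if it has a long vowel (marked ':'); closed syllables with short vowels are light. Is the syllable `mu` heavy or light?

light

`mu`: short vowel, open (no coda). Short vowel → light.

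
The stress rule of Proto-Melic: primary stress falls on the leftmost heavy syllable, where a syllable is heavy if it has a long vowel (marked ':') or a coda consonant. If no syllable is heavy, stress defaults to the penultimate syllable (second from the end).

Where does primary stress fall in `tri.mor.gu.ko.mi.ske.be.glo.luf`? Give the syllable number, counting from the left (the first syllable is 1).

Weights: 1 tri L, 2 mor H, 3 gu L, 4 ko L, 5 mi L, 6 ske L, 7 be L, 8 glo L, 9 luf H.
Heavy syllables in the domain: 2, 9. The leftmost is syllable 2 (mor).
Primary stress: syllable 2 → tri.ˈmor.gu.ko.mi.ske.be.glo.luf.

2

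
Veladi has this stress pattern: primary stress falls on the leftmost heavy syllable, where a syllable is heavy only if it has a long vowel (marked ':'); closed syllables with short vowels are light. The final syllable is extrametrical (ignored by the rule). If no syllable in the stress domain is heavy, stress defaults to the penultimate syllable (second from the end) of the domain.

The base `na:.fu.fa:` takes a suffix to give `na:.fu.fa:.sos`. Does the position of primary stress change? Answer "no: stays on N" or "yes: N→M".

Base `na:.fu.fa:` (3 syllables):
  The final syllable (3, fa:) is extrametrical; the stress domain is syllables 1–2.
  Weights: 1 na: H, 2 fu L.
  Heavy syllables in the domain: 1. The leftmost is syllable 1 (na:).
  → primary stress on syllable 1.
Suffixed `na:.fu.fa:.sos` (4 syllables):
  The final syllable (4, sos) is extrametrical; the stress domain is syllables 1–3.
  Weights: 1 na: H, 2 fu L, 3 fa: H.
  Heavy syllables in the domain: 1, 3. The leftmost is syllable 1 (na:).
  → primary stress on syllable 1.

no: stays on 1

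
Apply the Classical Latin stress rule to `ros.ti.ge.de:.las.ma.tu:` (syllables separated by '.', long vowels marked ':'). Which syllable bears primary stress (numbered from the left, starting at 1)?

5

Classical Latin: stress the penult if heavy (long vowel or closed), else the antepenult.
Weights: 5 las H, 6 ma L, 7 tu: H.
The penult (syllable 6, ma) is light, so stress falls on the antepenult (syllable 5, las).
Stress on syllable 5: ros.ti.ge.de:.ˈlas.ma.tu:.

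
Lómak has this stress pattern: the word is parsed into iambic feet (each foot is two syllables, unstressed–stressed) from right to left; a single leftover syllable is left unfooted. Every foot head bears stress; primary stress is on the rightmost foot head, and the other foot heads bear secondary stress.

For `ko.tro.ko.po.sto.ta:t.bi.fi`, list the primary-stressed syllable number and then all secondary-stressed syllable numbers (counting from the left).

primary 8, secondary 2, 4, 6

Parse right to left into iambic (σˈσ) feet: (ko.ˈtro) (ko.ˈpo) (sto.ˈta:t) (bi.ˈfi).
Foot heads (stressed positions): 2, 4, 6, 8.
End Rule Rightmost: primary stress on the rightmost head = syllable 8.
Secondary stress on 2, 4, 6: ko.ˌtro.ko.ˌpo.sto.ˌta:t.bi.ˈfi.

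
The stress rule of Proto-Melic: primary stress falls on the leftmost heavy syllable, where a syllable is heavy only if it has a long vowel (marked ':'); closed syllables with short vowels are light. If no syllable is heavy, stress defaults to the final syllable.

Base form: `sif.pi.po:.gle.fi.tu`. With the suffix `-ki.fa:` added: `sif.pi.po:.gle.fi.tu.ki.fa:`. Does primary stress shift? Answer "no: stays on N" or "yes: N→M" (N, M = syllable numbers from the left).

no: stays on 3

Base `sif.pi.po:.gle.fi.tu` (6 syllables):
  Weights: 1 sif L, 2 pi L, 3 po: H, 4 gle L, 5 fi L, 6 tu L.
  Heavy syllables in the domain: 3. The leftmost is syllable 3 (po:).
  → primary stress on syllable 3.
Suffixed `sif.pi.po:.gle.fi.tu.ki.fa:` (8 syllables):
  Weights: 1 sif L, 2 pi L, 3 po: H, 4 gle L, 5 fi L, 6 tu L, 7 ki L, 8 fa: H.
  Heavy syllables in the domain: 3, 8. The leftmost is syllable 3 (po:).
  → primary stress on syllable 3.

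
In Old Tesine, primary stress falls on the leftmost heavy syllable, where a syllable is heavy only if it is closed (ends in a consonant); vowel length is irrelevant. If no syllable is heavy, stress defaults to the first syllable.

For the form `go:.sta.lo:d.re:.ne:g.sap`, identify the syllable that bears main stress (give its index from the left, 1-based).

Weights: 1 go: L, 2 sta L, 3 lo:d H, 4 re: L, 5 ne:g H, 6 sap H.
Heavy syllables in the domain: 3, 5, 6. The leftmost is syllable 3 (lo:d).
Primary stress: syllable 3 → go:.sta.ˈlo:d.re:.ne:g.sap.

3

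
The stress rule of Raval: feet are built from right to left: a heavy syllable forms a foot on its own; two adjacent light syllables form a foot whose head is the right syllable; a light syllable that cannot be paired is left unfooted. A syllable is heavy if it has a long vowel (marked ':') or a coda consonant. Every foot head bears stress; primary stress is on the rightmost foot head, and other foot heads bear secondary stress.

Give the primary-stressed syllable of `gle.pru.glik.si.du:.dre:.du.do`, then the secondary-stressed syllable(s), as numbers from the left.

primary 8, secondary 2, 3, 5, 6

Weights: 1 gle L, 2 pru L, 3 glik H, 4 si L, 5 du: H, 6 dre: H, 7 du L, 8 do L.
Parse right to left (heavy = foot alone; LL = one foot; stranded L unfooted): (gle.ˈpru) (ˈglik) si (ˈdu:) (ˈdre:) (du.ˈdo).
Foot heads: 2, 3, 5, 6, 8.
Primary stress on the rightmost head = syllable 8.
Secondary stress on 2, 3, 5, 6: gle.ˌpru.ˌglik.si.ˌdu:.ˌdre:.du.ˈdo.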